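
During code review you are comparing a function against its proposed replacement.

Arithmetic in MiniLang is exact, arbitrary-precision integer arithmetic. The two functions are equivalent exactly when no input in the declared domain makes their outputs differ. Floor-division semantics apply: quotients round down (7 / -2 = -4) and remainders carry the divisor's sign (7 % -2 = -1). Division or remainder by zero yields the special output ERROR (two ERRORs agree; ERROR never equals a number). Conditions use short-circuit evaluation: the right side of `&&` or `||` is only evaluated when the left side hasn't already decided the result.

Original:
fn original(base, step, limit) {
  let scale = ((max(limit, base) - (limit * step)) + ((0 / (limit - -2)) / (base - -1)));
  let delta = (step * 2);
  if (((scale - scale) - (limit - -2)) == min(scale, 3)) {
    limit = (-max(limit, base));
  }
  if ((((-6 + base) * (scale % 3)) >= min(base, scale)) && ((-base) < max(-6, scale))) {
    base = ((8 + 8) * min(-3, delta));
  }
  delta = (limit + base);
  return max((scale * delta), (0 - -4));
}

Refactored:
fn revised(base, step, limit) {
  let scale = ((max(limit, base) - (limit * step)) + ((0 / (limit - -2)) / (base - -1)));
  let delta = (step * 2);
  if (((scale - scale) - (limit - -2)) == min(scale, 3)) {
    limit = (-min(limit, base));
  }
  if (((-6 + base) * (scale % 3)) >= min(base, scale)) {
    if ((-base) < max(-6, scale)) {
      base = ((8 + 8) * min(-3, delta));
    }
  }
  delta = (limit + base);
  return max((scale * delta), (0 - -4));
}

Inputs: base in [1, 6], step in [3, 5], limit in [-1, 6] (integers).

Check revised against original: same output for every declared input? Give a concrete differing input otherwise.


At base=6, step=5, limit=2: original gives 216, revised gives 200.
verdict: not equivalent; witness: base=6, step=5, limit=2


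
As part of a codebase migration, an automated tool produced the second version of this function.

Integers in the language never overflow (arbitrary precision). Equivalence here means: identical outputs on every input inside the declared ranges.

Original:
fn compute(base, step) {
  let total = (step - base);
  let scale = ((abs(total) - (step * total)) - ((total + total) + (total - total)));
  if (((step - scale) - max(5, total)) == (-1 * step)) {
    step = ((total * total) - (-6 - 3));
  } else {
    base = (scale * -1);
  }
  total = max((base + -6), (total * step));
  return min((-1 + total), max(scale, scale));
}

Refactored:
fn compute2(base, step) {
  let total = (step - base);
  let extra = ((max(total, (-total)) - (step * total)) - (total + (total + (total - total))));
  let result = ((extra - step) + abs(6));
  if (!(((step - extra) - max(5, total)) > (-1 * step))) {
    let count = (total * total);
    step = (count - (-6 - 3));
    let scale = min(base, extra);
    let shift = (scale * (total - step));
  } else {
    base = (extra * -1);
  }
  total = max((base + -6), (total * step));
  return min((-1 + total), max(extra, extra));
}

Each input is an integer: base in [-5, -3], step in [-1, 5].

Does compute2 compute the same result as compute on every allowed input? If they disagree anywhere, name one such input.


Take base=-5, step=-1.
compute: total := 4 | scale := 0 | (((step - scale) - max(5, total)) == (-1 * step)): false | base := 0 | total := -4 | result -5
compute2: total := 4 | extra := 0 | result := 7 | (!(((step - extra) - max(5, total)) > (-1 * step))): true | count := 16 | step := 25 | scale := -5 | shift := 105 | total := 100 | result 0
-5 and 0 differ, so these are not the same function on this domain.
verdict: not equivalent; witness: base=-5, step=-1


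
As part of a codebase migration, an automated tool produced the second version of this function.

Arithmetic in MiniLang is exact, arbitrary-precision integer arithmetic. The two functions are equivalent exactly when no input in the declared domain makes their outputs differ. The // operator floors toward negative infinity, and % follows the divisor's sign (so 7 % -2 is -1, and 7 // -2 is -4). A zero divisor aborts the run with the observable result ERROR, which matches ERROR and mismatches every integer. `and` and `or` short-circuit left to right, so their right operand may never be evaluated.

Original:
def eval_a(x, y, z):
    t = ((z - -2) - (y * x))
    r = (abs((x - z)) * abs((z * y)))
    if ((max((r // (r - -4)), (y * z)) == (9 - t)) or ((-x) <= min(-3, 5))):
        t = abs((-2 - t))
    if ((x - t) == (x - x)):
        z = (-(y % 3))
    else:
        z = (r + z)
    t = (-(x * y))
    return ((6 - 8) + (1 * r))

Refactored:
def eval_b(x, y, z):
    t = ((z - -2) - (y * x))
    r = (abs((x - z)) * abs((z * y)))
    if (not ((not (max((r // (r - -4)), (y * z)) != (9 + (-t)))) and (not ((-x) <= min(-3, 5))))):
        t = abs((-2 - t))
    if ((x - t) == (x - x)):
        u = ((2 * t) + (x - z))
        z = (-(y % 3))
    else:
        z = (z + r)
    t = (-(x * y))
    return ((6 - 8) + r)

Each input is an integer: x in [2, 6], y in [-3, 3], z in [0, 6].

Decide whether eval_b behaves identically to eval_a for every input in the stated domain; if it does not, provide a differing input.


One difference looks behavioral, but it never changes the outcome for any declared input; all 245 inputs agree.
verdict: equivalent


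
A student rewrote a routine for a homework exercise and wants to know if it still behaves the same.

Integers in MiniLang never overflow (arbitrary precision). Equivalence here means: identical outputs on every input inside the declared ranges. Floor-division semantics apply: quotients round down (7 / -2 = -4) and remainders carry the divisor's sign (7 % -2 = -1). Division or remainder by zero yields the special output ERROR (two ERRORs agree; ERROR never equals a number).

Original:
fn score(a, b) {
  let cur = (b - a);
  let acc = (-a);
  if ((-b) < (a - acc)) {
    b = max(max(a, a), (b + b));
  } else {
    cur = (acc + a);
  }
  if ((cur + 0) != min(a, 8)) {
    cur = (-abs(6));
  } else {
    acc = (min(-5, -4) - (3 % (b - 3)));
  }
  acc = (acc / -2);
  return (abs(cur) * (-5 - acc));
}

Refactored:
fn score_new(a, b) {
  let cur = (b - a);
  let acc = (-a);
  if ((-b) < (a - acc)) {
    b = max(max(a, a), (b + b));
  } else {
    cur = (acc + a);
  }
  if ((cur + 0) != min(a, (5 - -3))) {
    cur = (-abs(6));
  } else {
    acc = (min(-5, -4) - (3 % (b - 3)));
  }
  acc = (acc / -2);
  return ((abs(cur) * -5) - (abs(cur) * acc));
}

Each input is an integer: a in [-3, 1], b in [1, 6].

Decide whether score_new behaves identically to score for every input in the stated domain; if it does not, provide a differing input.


Changes here: constant usage differs; also arithmetic usage differs; also min/max/abs usage differs; the full 30-point sweep finds no disagreement.
verdict: equivalent


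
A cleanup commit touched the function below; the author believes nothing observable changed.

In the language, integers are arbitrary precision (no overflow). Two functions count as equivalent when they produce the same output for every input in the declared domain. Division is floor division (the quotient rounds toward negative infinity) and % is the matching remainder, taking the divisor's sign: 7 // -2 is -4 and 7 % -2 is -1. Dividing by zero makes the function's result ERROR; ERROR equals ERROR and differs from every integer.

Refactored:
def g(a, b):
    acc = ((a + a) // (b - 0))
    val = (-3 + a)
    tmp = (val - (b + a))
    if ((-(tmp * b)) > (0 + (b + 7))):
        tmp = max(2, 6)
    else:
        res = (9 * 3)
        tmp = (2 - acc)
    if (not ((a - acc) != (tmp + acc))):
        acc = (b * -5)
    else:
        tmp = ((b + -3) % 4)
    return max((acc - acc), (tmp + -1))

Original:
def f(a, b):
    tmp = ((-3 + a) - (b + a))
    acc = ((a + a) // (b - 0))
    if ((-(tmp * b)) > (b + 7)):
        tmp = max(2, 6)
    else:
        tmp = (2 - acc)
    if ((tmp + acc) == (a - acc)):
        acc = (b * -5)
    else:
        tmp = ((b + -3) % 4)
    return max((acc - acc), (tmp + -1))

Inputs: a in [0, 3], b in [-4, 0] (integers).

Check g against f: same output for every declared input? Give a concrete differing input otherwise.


Behavior is preserved: although comparison usage differs; also boolean connective usage differs; also constant usage differs; also arithmetic usage differs; also local variable names differ; also statement counts differ, the outputs never diverge.
One worked example (a=1, b=-2) — f: tmp=-1, then acc=-1, then ((-(tmp * b)) > (b + 7)) is false, then tmp=3, then ((tmp + acc) == (a - acc)) is true, then acc=10, then returns 2; g: acc=-1, then val=-2, then tmp=-1, then ((-(tmp * b)) > (0 + (b + 7))) is false, then res=27, then tmp=3, then (not ((a - acc) != (tmp + acc))) is true, then acc=10, then returns 2; agreement on 2.
An exhaustive pass over the 20 declared inputs shows identical outputs.
verdict: equivalent


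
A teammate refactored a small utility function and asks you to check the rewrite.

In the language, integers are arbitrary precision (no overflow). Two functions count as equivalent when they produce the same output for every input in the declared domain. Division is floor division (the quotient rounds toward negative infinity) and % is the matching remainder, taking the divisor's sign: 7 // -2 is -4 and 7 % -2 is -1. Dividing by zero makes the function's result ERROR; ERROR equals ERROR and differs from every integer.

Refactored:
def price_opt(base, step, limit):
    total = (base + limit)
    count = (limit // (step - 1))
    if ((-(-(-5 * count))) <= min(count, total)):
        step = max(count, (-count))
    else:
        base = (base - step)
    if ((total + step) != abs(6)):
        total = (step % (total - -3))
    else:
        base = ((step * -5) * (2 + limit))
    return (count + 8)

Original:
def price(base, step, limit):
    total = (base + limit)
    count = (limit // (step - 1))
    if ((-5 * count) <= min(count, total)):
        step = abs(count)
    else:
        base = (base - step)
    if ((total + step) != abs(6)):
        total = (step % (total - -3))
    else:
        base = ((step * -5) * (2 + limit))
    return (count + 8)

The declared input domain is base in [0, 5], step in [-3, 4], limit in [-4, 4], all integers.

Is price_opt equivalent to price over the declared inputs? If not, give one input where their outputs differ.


The two are interchangeable: min/max/abs usage differs, and every declared input agrees.
As a probe, take base=0, step=0, limit=4: price runs total = 4; count = -4; ((-5 * count) <= min(count, total)) -> false; base = 0; ((total + step) != abs(6)) -> true; total = 0; return 4; price_opt runs total = 4; count = -4; ((-(-(-5 * count))) <= min(count, total)) -> false; base = 0; ((total + step) != abs(6)) -> true; total = 0; return 4; both end at 4.
An exhaustive pass over the 432 declared inputs shows identical outputs.
verdict: equivalent


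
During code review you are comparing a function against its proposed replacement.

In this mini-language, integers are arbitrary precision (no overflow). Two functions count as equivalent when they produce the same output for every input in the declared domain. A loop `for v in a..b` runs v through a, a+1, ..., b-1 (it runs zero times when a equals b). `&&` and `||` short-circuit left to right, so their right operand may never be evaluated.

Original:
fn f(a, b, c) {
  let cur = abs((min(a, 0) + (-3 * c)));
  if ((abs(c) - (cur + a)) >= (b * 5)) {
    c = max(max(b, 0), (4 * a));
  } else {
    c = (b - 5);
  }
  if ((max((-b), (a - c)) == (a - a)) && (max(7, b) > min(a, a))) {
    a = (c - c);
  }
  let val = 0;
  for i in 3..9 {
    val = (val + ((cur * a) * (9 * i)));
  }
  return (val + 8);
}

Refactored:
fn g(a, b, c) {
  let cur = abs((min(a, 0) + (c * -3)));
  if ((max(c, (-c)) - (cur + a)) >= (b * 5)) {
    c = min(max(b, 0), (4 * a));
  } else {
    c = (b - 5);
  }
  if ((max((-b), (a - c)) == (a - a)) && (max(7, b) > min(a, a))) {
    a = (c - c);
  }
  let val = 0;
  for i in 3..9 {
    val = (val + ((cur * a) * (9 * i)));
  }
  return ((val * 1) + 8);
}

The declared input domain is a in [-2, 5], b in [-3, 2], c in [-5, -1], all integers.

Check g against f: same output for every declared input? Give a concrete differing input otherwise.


a=-2, b=0, c=-2 yields 8 from f but -2368 from g.
verdict: not equivalent; witness: a=-2, b=0, c=-2


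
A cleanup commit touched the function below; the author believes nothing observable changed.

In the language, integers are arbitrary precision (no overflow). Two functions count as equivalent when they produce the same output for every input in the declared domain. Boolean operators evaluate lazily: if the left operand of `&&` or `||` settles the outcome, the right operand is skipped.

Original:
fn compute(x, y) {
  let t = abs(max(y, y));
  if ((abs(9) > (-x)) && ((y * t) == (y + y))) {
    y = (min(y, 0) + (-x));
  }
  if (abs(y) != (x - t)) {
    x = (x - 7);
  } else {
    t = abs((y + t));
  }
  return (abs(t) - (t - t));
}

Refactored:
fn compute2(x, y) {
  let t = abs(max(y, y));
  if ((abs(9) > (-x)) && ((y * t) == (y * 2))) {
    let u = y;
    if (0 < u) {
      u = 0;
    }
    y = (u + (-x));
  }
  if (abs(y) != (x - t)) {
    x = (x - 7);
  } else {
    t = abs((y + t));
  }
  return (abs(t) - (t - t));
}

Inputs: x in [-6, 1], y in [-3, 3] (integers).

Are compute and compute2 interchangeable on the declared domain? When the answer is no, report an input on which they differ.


Side by side, the visible changes include: constant usage differs; also statement counts differ; also branching structure differs; also local variable names differ; also comparison usage differs; also arithmetic usage differs; also min/max/abs usage differs.
Spot check at x=1, y=-1 — compute: t becomes 1; next ((abs(9) > (-x)) && ((y * t) == (y + y))) evaluates to false; next (abs(y) != (x - t)) evaluates to true; next x becomes -6; next final value 1. compute2: t becomes 1; next ((abs(9) > (-x)) && ((y * t) == (y * 2))) evaluates to false; next (abs(y) != (x - t)) evaluates to true; next x becomes -6; next final value 1. Both give 1.
Every one of the 56 inputs gives matching results.
verdict: equivalent


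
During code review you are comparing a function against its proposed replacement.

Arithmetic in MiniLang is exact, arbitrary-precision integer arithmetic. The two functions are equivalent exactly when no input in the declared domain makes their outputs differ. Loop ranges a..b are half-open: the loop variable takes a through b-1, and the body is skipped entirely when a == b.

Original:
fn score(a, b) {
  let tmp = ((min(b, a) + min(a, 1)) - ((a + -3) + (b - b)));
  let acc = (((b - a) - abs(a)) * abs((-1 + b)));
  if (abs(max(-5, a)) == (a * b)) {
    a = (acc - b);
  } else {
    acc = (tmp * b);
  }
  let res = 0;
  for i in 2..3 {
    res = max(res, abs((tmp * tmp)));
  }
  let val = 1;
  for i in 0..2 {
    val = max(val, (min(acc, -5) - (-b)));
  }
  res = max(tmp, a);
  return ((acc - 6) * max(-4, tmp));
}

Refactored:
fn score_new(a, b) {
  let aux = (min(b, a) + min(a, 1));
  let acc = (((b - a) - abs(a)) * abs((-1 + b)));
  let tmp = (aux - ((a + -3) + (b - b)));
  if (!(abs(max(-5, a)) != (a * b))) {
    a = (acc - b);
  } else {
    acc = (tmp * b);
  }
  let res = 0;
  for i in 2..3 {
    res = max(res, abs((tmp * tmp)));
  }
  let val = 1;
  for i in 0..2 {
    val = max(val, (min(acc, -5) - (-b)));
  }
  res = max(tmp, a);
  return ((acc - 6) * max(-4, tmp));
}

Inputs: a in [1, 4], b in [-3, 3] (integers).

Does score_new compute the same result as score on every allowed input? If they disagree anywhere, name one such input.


Reading the diff, among the changes: comparison usage differs; also boolean connective usage differs; also statement counts differ; also local variable names differ.
As a probe, take a=3, b=2: score runs tmp becomes 3; next acc becomes -4; next (abs(max(-5, a)) == (a * b)) evaluates to false; next acc becomes 6; next res becomes 0; next at i=2:; next res becomes 9; next val becomes 1; next at i=0:; next val becomes 1; next at i=1:; next val becomes 1; next res becomes 3; next final value 0; score_new runs aux becomes 3; next acc becomes -4; next tmp becomes 3; next (!(abs(max(-5, a)) != (a * b))) evaluates to false; next acc becomes 6; next res becomes 0; next at i=2:; next res becomes 9; next val becomes 1; next at i=0:; next val becomes 1; next at i=1:; next val becomes 1; next res becomes 3; next final value 0; both end at 0.
An exhaustive pass over the 28 declared inputs shows identical outputs.
verdict: equivalent


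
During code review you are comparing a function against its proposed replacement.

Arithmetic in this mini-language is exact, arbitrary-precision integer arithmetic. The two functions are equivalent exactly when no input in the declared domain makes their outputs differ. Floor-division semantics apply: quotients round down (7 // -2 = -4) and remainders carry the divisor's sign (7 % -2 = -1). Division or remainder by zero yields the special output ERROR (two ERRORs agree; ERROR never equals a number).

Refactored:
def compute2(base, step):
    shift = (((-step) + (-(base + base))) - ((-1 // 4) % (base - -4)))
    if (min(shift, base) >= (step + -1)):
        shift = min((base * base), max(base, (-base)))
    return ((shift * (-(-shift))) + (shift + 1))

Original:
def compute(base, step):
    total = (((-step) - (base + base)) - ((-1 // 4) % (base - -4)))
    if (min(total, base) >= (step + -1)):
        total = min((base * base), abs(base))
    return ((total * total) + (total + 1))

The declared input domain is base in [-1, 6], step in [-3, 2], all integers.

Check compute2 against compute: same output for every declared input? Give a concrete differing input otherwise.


The two are interchangeable: local variable names differ, and min/max/abs usage differs, and arithmetic usage differs, and every declared input agrees.
As a probe, take base=3, step=-2: compute runs total becomes -10; next (min(total, base) >= (step + -1)) evaluates to false; next final value 91; compute2 runs shift becomes -10; next (min(shift, base) >= (step + -1)) evaluates to false; next final value 91; both end at 91.
Across all 48 domain points the two functions coincide.
verdict: equivalent


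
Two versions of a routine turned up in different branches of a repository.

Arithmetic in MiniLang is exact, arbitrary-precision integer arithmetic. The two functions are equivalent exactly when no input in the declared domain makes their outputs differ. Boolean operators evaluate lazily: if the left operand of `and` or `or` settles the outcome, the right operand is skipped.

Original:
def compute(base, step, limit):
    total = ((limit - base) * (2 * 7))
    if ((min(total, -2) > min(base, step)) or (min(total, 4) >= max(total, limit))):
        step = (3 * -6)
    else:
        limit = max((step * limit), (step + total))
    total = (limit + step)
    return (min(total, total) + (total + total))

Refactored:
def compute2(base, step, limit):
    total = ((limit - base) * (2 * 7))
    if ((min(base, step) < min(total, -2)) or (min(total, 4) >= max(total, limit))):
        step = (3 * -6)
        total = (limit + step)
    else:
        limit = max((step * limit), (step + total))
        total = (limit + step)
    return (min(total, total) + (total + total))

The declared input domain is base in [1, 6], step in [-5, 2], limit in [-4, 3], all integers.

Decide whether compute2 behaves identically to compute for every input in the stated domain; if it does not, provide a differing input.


Equivalent — the differences include statement counts differ, plus comparison usage differs, plus arithmetic usage differs, yet no declared input distinguishes the two.
Tracing base=4, step=-5, limit=-1: compute: total becomes -70; next ((min(total, -2) > min(base, step)) or (min(total, 4) >= max(total, limit))) evaluates to false; next limit becomes 5; next total becomes 0; next final value 0 | compute2: total becomes -70; next ((min(base, step) < min(total, -2)) or (min(total, 4) >= max(total, limit))) evaluates to false; next limit becomes 5; next total becomes 0; next final value 0 — matching result 0.
Every one of the 384 inputs gives matching results.
verdict: equivalent


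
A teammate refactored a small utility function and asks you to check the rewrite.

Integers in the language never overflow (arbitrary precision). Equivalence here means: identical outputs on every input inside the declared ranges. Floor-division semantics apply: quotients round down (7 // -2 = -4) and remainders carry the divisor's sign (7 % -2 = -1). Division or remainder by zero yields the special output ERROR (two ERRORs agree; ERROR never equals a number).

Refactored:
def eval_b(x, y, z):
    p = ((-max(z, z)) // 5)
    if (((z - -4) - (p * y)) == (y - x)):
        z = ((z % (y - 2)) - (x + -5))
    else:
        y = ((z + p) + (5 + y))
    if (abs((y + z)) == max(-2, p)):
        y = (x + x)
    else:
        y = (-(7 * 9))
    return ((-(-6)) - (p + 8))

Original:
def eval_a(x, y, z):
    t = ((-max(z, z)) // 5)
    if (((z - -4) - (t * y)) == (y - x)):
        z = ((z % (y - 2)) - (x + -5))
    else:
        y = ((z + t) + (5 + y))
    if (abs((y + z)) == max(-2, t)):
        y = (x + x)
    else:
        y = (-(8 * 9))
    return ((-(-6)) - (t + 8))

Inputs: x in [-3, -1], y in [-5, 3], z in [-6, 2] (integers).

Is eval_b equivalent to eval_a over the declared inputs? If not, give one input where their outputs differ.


Equivalent. The edit looks behavioral (`8` became `7`), but over these ranges it never changes the outcome.
Checked all 243 inputs in the declared domain: the outputs agree on every one.
Spot check at x=-3, y=-2, z=-4 — eval_a: t becomes 0; next (((z - -4) - (t * y)) == (y - x)) evaluates to false; next y becomes -1; next (abs((y + z)) == max(-2, t)) evaluates to false; next y becomes -72; next final value -2. eval_b: p becomes 0; next (((z - -4) - (p * y)) == (y - x)) evaluates to false; next y becomes -1; next (abs((y + z)) == max(-2, p)) evaluates to false; next y becomes -63; next final value -2. Both give -2.
verdict: equivalent


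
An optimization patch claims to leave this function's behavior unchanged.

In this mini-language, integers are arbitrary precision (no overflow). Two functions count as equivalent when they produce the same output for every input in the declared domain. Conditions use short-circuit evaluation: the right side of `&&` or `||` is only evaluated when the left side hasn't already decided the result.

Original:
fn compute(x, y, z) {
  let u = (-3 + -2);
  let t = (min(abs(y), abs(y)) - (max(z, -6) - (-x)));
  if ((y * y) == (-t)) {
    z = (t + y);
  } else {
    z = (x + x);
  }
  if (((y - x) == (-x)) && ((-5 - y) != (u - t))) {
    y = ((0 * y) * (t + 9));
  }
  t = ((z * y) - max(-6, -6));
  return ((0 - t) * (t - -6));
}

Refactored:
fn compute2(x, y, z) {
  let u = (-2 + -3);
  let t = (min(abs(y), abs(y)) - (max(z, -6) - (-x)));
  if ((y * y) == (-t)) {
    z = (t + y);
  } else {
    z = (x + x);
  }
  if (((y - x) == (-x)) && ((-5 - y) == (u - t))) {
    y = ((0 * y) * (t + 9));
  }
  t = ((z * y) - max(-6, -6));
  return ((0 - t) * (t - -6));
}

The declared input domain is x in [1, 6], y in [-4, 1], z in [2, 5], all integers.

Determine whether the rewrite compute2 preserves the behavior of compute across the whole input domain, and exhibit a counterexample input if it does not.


The one real change (`((-5 - y) != (u - t))` became `((-5 - y) == (u - t))`) has no effect anywhere in the declared ranges.
Spot check at x=5, y=1, z=5 — compute: u := -5 | t := -9 | ((y * y) == (-t)): false | z := 10 | (((y - x) == (-x)) && ((-5 - y) != (u - t))): false | t := 16 | result -352. compute2: u := -5 | t := -9 | ((y * y) == (-t)): false | z := 10 | (((y - x) == (-x)) && ((-5 - y) == (u - t))): false | t := 16 | result -352. Both give -352.
Sweeping the whole domain (144 inputs) finds no disagreement.
verdict: equivalent


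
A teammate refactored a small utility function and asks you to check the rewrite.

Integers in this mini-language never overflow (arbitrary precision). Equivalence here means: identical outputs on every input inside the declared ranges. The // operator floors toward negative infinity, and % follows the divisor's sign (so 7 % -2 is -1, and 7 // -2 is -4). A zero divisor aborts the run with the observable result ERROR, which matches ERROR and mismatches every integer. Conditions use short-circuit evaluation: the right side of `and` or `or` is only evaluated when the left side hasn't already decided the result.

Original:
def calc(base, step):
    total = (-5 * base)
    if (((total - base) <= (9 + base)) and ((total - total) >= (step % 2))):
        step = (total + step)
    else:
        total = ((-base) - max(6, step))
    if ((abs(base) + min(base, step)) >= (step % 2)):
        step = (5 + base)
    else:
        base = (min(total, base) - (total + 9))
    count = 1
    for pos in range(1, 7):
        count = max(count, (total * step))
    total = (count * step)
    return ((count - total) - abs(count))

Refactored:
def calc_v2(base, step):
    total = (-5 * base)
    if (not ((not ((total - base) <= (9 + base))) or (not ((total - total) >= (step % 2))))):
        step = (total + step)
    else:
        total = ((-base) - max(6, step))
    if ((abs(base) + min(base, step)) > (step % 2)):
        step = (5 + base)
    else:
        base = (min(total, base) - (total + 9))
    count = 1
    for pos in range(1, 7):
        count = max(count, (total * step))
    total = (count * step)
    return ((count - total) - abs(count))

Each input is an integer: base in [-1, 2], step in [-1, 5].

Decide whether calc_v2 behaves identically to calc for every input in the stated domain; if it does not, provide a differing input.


There is a counterexample at base=0, step=0: -5 on one side, 0 on the other.
calc: total := 0 | (((total - base) <= (9 + base)) and ((total - total) >= (step % 2))): true | step := 0 | ((abs(base) + min(base, step)) >= (step % 2)): true | step := 5 | count := 1 | iter pos=1: | count := 1 | iter pos=2: | count := 1 | iter pos=3: | count := 1 | iter pos=4: | count := 1 | iter pos=5: | count := 1 | iter pos=6: | count := 1 | total := 5 | result -5
calc_v2: total := 0 | (not ((not ((total - base) <= (9 + base))) or (not ((total - total) >= (step % 2))))): true | step := 0 | ((abs(base) + min(base, step)) > (step % 2)): false | base := -9 | count := 1 | iter pos=1: | count := 1 | iter pos=2: | count := 1 | iter pos=3: | count := 1 | iter pos=4: | count := 1 | iter pos=5: | count := 1 | iter pos=6: | count := 1 | total := 0 | result 0
verdict: not equivalent; witness: base=0, step=0


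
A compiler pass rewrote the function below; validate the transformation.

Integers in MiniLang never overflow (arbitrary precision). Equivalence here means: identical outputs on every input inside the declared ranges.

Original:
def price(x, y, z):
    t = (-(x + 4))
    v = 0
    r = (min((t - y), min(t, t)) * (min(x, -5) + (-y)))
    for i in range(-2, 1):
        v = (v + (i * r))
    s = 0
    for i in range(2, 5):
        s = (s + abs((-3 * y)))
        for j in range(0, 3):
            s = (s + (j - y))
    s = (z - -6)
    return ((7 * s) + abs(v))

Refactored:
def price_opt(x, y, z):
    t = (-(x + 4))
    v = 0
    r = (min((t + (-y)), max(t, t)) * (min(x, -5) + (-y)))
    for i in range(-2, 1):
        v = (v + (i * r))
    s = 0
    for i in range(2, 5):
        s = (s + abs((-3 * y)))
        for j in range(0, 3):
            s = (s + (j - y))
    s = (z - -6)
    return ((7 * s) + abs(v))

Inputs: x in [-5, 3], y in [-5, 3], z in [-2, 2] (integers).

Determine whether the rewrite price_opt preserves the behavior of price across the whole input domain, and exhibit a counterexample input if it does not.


The edit looks behavioral (`min(t, t)` became `max(t, t)`), but over these ranges it never changes the outcome; all 405 inputs agree.
verdict: equivalent


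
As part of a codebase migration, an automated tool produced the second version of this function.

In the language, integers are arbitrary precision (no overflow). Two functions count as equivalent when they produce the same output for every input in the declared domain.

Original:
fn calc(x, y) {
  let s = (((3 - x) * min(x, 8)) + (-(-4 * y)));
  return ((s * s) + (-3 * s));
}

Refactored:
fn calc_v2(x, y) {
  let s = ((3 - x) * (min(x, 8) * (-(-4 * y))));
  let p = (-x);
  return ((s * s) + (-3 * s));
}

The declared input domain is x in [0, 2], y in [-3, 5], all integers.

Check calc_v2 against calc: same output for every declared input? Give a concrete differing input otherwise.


Consider the input x=0, y=-3.
calc: s = -12; return 180
calc_v2: s = 0; p = 0; return 0
180 vs 0 — the two versions disagree here.
verdict: not equivalent; witness: x=0, y=-3


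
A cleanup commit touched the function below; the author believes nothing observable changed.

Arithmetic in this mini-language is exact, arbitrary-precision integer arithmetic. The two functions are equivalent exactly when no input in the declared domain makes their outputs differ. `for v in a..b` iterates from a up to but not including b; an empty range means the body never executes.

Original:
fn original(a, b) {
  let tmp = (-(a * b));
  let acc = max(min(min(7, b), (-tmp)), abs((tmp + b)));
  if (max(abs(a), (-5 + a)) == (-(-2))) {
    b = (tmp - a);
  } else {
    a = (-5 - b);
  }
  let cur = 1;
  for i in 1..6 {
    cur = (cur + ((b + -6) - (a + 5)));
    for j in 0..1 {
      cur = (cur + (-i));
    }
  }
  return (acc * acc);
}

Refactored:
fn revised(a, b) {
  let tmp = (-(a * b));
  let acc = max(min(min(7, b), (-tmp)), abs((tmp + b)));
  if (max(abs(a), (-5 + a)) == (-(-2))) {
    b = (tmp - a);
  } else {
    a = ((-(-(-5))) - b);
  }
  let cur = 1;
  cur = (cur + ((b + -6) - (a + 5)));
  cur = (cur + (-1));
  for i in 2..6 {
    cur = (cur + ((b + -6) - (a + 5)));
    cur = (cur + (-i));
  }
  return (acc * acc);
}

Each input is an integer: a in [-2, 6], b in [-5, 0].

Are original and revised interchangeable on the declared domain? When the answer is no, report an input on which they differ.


Comparing the listings, the differences include: statement counts differ; also arithmetic usage differs; also local variable names differ; also constant usage differs; also loop structure differs.
Tracing a=2, b=-1: original: tmp := 2 | acc := 1 | (max(abs(a), (-5 + a)) == (-(-2))): true | b := 0 | cur := 1 | iter i=1: | cur := -12 | iter j=0: | cur := -13 | iter i=2: | cur := -26 | iter j=0: | cur := -28 | iter i=3: | cur := -41 | iter j=0: | cur := -44 | iter i=4: | cur := -57 | iter j=0: | cur := -61 | iter i=5: | cur := -74 | iter j=0: | cur := -79 | result 1 | revised: tmp := 2 | acc := 1 | (max(abs(a), (-5 + a)) == (-(-2))): true | b := 0 | cur := 1 | cur := -12 | cur := -13 | iter i=2: | cur := -26 | cur := -28 | iter i=3: | cur := -41 | cur := -44 | iter i=4: | cur := -57 | cur := -61 | iter i=5: | cur := -74 | cur := -79 | result 1 — matching result 1.
An exhaustive pass over the 54 declared inputs shows identical outputs.
verdict: equivalent


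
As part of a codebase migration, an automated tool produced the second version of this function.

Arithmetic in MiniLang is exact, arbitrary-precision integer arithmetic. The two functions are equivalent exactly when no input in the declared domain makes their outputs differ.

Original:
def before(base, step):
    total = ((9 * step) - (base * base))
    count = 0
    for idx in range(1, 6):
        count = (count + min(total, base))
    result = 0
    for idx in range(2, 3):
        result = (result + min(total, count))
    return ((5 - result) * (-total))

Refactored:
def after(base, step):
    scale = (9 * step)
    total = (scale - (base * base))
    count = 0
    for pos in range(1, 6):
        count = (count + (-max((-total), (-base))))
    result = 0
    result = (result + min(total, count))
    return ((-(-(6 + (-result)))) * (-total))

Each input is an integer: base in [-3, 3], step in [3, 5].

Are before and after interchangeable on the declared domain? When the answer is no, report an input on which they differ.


Run the pair on base=-3, step=3.
before: total becomes 18; next count becomes 0; next at idx=1:; next count becomes -3; next at idx=2:; next count becomes -6; next at idx=3:; next count becomes -9; next at idx=4:; next count becomes -12; next at idx=5:; next count becomes -15; next result becomes 0; next at idx=2:; next result becomes -15; next final value -360
after: scale becomes 27; next total becomes 18; next count becomes 0; next at pos=1:; next count becomes -3; next at pos=2:; next count becomes -6; next at pos=3:; next count becomes -9; next at pos=4:; next count becomes -12; next at pos=5:; next count becomes -15; next result becomes 0; next result becomes -15; next final value -378
-360 != -378, so the rewrite changes behavior.
verdict: not equivalent; witness: base=-3, step=3


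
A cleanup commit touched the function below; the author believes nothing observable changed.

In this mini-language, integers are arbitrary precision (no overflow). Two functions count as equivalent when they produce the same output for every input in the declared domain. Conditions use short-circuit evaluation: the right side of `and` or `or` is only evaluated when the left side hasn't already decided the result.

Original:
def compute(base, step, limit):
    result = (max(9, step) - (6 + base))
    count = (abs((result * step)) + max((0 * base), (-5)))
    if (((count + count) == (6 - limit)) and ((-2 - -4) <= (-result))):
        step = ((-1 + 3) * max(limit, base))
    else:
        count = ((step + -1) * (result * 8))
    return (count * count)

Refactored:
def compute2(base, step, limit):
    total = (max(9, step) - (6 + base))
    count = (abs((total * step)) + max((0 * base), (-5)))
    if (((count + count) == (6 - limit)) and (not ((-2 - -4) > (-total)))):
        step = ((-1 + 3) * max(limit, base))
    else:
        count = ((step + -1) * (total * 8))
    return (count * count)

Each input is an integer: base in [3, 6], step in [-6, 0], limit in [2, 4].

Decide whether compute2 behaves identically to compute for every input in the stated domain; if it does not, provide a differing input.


Behavior is preserved: although comparison usage differs; local variable names differ; boolean connective usage differs, the outputs never diverge.
Tracing base=5, step=-2, limit=3: compute: result becomes -2; next count becomes 4; next (((count + count) == (6 - limit)) and ((-2 - -4) <= (-result))) evaluates to false; next count becomes 48; next final value 2304 | compute2: total becomes -2; next count becomes 4; next (((count + count) == (6 - limit)) and (not ((-2 - -4) > (-total)))) evaluates to false; next count becomes 48; next final value 2304 — matching result 2304.
Checked all 84 inputs in the declared domain: the outputs agree on every one.
verdict: equivalent


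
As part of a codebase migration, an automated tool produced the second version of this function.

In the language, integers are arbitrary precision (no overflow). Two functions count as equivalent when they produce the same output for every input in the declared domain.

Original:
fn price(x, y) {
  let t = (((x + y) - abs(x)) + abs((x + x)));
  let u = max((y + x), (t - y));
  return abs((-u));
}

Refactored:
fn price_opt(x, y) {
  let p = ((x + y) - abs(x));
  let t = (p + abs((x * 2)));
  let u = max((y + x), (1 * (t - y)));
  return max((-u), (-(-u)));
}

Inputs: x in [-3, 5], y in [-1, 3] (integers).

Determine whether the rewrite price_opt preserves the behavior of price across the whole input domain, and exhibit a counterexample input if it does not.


Changes here: constant usage differs, plus arithmetic usage differs, plus local variable names differ, plus min/max/abs usage differs, plus statement counts differ; the full 45-point sweep finds no disagreement.
verdict: equivalent


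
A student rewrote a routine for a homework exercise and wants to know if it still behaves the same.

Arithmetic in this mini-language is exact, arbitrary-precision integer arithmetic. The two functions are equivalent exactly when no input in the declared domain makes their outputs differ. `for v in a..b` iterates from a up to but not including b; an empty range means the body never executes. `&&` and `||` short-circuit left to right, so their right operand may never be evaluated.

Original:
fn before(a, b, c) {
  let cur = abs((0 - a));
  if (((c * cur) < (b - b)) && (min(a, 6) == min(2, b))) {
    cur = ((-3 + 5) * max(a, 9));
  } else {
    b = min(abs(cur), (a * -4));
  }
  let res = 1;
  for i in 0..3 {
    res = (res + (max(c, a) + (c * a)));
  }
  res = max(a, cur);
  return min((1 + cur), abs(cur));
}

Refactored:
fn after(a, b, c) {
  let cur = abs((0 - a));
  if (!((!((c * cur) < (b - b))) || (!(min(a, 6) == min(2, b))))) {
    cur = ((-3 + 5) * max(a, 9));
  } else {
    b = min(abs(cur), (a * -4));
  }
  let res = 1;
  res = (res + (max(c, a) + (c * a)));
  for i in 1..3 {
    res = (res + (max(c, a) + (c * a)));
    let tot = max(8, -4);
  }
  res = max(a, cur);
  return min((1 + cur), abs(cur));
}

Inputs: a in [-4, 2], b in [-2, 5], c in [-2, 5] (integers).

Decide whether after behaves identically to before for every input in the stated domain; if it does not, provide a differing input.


Comparing the listings, the differences include: constant usage differs, boolean connective usage differs, loop structure differs, arithmetic usage differs, statement counts differ, local variable names differ, min/max/abs usage differs.
Spot check at a=-1, b=3, c=-1 — before: cur := 1 | (((c * cur) < (b - b)) && (min(a, 6) == min(2, b))): false | b := 1 | res := 1 | iter i=0: | res := 1 | iter i=1: | res := 1 | iter i=2: | res := 1 | res := 1 | result 1. after: cur := 1 | (!((!((c * cur) < (b - b))) || (!(min(a, 6) == min(2, b))))): false | b := 1 | res := 1 | res := 1 | iter i=1: | res := 1 | tot := 8 | iter i=2: | res := 1 | tot := 8 | res := 1 | result 1. Both give 1.
Across all 448 domain points the two functions coincide.
verdict: equivalent


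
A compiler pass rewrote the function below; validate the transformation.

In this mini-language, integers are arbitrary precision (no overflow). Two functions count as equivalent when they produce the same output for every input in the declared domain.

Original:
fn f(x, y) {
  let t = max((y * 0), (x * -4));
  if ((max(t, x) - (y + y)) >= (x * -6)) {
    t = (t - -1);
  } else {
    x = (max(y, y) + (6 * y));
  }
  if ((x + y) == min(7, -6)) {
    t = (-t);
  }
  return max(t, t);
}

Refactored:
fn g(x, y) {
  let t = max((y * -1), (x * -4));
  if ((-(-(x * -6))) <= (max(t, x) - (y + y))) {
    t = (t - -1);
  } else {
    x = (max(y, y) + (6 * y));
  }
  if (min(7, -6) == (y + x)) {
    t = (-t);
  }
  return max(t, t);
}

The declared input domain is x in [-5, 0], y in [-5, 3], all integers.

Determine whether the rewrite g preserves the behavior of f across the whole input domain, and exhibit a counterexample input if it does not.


Not equivalent: x=-1, y=-5 separates them (-5 vs -6).
f: t becomes 4; next ((max(t, x) - (y + y)) >= (x * -6)) evaluates to true; next t becomes 5; next ((x + y) == min(7, -6)) evaluates to true; next t becomes -5; next final value -5
g: t becomes 5; next ((-(-(x * -6))) <= (max(t, x) - (y + y))) evaluates to true; next t becomes 6; next (min(7, -6) == (y + x)) evaluates to true; next t becomes -6; next final value -6
verdict: not equivalent; witness: x=-1, y=-5


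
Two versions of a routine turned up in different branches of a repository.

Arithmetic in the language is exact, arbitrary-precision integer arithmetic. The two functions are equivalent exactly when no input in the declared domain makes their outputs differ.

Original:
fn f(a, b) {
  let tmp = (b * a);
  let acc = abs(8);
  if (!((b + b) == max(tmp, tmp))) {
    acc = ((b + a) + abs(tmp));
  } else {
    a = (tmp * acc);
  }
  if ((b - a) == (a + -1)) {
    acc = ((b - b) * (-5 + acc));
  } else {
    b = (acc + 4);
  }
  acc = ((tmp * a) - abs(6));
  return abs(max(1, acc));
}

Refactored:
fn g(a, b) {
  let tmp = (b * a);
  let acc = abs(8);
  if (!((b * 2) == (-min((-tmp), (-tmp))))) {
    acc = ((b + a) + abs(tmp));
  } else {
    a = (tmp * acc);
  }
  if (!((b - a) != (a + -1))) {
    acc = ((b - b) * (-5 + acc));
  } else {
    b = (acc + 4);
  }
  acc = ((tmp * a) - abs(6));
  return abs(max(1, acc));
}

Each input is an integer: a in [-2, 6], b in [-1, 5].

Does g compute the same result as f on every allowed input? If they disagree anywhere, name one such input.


The two are interchangeable: arithmetic usage differs; and min/max/abs usage differs; and comparison usage differs; and constant usage differs; and boolean connective usage differs, and every declared input agrees.
As a probe, take a=2, b=2: f runs tmp := 4 | acc := 8 | (!((b + b) == max(tmp, tmp))): false | a := 32 | ((b - a) == (a + -1)): false | b := 12 | acc := 122 | result 122; g runs tmp := 4 | acc := 8 | (!((b * 2) == (-min((-tmp), (-tmp))))): false | a := 32 | (!((b - a) != (a + -1))): false | b := 12 | acc := 122 | result 122; both end at 122.
Checked all 63 inputs in the declared domain: the outputs agree on every one.
verdict: equivalent
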